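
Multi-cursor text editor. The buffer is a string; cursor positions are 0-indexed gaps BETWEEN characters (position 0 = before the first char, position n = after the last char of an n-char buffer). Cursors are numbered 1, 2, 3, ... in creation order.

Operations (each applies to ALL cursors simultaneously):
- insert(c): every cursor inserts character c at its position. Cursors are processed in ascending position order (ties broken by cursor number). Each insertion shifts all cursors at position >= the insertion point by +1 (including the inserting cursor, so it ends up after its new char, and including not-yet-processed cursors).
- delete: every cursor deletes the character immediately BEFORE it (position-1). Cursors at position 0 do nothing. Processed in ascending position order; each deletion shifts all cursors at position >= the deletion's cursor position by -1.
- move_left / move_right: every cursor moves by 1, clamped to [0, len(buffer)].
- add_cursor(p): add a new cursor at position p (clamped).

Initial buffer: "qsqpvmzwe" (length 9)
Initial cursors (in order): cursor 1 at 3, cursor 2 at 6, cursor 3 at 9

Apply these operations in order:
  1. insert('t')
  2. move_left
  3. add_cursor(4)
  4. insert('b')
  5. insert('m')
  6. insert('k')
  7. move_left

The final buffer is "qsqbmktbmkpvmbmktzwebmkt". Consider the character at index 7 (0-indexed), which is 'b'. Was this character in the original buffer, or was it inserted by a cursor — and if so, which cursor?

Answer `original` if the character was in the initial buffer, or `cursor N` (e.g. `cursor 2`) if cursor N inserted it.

After op 1 (insert('t')): buffer="qsqtpvmtzwet" (len 12), cursors c1@4 c2@8 c3@12, authorship ...1...2...3
After op 2 (move_left): buffer="qsqtpvmtzwet" (len 12), cursors c1@3 c2@7 c3@11, authorship ...1...2...3
After op 3 (add_cursor(4)): buffer="qsqtpvmtzwet" (len 12), cursors c1@3 c4@4 c2@7 c3@11, authorship ...1...2...3
After op 4 (insert('b')): buffer="qsqbtbpvmbtzwebt" (len 16), cursors c1@4 c4@6 c2@10 c3@15, authorship ...114...22...33
After op 5 (insert('m')): buffer="qsqbmtbmpvmbmtzwebmt" (len 20), cursors c1@5 c4@8 c2@13 c3@19, authorship ...11144...222...333
After op 6 (insert('k')): buffer="qsqbmktbmkpvmbmktzwebmkt" (len 24), cursors c1@6 c4@10 c2@16 c3@23, authorship ...1111444...2222...3333
After op 7 (move_left): buffer="qsqbmktbmkpvmbmktzwebmkt" (len 24), cursors c1@5 c4@9 c2@15 c3@22, authorship ...1111444...2222...3333
Authorship (.=original, N=cursor N): . . . 1 1 1 1 4 4 4 . . . 2 2 2 2 . . . 3 3 3 3
Index 7: author = 4

Answer: cursor 4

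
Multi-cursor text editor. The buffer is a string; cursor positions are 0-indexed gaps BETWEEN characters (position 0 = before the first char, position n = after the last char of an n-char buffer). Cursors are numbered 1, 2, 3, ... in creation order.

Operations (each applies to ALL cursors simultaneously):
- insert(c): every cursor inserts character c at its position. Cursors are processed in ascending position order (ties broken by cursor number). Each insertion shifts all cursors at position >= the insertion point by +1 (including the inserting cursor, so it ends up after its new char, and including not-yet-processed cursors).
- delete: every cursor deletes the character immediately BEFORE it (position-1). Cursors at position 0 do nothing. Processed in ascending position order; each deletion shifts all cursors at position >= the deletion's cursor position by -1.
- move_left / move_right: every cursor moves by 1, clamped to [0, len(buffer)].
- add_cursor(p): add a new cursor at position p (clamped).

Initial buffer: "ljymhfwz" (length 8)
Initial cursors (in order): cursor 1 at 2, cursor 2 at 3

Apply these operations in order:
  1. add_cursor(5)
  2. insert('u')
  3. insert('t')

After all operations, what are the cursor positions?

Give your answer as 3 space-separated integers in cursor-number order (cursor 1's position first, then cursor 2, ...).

Answer: 4 7 11

Derivation:
After op 1 (add_cursor(5)): buffer="ljymhfwz" (len 8), cursors c1@2 c2@3 c3@5, authorship ........
After op 2 (insert('u')): buffer="ljuyumhufwz" (len 11), cursors c1@3 c2@5 c3@8, authorship ..1.2..3...
After op 3 (insert('t')): buffer="ljutyutmhutfwz" (len 14), cursors c1@4 c2@7 c3@11, authorship ..11.22..33...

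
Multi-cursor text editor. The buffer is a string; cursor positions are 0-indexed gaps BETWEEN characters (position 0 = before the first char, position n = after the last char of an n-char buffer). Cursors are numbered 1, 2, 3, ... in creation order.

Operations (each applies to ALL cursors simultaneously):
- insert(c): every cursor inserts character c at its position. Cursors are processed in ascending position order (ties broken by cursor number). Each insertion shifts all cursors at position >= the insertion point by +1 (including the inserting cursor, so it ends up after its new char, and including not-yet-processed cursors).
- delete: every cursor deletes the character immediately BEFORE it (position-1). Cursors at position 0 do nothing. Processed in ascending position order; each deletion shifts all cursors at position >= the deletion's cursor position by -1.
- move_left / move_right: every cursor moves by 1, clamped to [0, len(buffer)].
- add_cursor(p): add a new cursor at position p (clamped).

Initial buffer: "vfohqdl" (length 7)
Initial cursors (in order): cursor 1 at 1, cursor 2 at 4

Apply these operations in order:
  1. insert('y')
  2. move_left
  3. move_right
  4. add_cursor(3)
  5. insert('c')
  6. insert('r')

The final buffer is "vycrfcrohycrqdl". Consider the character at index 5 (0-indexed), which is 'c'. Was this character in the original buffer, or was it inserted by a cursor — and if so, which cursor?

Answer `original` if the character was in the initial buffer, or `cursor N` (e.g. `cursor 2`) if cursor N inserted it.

After op 1 (insert('y')): buffer="vyfohyqdl" (len 9), cursors c1@2 c2@6, authorship .1...2...
After op 2 (move_left): buffer="vyfohyqdl" (len 9), cursors c1@1 c2@5, authorship .1...2...
After op 3 (move_right): buffer="vyfohyqdl" (len 9), cursors c1@2 c2@6, authorship .1...2...
After op 4 (add_cursor(3)): buffer="vyfohyqdl" (len 9), cursors c1@2 c3@3 c2@6, authorship .1...2...
After op 5 (insert('c')): buffer="vycfcohycqdl" (len 12), cursors c1@3 c3@5 c2@9, authorship .11.3..22...
After op 6 (insert('r')): buffer="vycrfcrohycrqdl" (len 15), cursors c1@4 c3@7 c2@12, authorship .111.33..222...
Authorship (.=original, N=cursor N): . 1 1 1 . 3 3 . . 2 2 2 . . .
Index 5: author = 3

Answer: cursor 3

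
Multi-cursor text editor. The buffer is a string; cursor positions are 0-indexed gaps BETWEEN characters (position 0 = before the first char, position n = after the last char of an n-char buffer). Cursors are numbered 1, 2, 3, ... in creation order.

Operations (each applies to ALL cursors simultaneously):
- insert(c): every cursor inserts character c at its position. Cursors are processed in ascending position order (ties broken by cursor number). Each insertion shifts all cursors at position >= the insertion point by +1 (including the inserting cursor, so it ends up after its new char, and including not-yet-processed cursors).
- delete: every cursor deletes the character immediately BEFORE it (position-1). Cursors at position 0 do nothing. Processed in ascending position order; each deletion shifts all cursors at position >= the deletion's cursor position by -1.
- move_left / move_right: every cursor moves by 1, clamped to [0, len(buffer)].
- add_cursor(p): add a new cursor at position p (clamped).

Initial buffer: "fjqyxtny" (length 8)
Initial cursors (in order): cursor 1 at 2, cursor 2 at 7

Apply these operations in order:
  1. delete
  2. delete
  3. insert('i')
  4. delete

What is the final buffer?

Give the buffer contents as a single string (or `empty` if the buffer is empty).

After op 1 (delete): buffer="fqyxty" (len 6), cursors c1@1 c2@5, authorship ......
After op 2 (delete): buffer="qyxy" (len 4), cursors c1@0 c2@3, authorship ....
After op 3 (insert('i')): buffer="iqyxiy" (len 6), cursors c1@1 c2@5, authorship 1...2.
After op 4 (delete): buffer="qyxy" (len 4), cursors c1@0 c2@3, authorship ....

Answer: qyxy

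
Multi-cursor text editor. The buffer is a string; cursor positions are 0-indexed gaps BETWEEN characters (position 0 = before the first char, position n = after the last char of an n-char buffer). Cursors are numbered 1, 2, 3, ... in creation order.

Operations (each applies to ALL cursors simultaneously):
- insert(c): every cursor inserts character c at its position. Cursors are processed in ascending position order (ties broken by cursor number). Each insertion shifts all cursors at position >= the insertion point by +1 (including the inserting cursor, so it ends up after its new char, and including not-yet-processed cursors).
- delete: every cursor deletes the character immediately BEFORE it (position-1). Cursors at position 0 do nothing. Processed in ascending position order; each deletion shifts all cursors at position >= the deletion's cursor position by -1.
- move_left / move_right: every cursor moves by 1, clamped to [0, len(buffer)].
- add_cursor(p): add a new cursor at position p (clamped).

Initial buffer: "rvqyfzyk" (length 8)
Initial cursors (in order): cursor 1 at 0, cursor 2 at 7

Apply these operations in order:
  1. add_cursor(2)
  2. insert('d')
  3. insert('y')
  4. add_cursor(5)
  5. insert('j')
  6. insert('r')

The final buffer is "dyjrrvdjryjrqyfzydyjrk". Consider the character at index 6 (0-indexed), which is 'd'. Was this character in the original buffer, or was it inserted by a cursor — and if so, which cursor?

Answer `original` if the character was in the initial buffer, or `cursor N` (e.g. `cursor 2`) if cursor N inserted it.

Answer: cursor 3

Derivation:
After op 1 (add_cursor(2)): buffer="rvqyfzyk" (len 8), cursors c1@0 c3@2 c2@7, authorship ........
After op 2 (insert('d')): buffer="drvdqyfzydk" (len 11), cursors c1@1 c3@4 c2@10, authorship 1..3.....2.
After op 3 (insert('y')): buffer="dyrvdyqyfzydyk" (len 14), cursors c1@2 c3@6 c2@13, authorship 11..33.....22.
After op 4 (add_cursor(5)): buffer="dyrvdyqyfzydyk" (len 14), cursors c1@2 c4@5 c3@6 c2@13, authorship 11..33.....22.
After op 5 (insert('j')): buffer="dyjrvdjyjqyfzydyjk" (len 18), cursors c1@3 c4@7 c3@9 c2@17, authorship 111..3433.....222.
After op 6 (insert('r')): buffer="dyjrrvdjryjrqyfzydyjrk" (len 22), cursors c1@4 c4@9 c3@12 c2@21, authorship 1111..344333.....2222.
Authorship (.=original, N=cursor N): 1 1 1 1 . . 3 4 4 3 3 3 . . . . . 2 2 2 2 .
Index 6: author = 3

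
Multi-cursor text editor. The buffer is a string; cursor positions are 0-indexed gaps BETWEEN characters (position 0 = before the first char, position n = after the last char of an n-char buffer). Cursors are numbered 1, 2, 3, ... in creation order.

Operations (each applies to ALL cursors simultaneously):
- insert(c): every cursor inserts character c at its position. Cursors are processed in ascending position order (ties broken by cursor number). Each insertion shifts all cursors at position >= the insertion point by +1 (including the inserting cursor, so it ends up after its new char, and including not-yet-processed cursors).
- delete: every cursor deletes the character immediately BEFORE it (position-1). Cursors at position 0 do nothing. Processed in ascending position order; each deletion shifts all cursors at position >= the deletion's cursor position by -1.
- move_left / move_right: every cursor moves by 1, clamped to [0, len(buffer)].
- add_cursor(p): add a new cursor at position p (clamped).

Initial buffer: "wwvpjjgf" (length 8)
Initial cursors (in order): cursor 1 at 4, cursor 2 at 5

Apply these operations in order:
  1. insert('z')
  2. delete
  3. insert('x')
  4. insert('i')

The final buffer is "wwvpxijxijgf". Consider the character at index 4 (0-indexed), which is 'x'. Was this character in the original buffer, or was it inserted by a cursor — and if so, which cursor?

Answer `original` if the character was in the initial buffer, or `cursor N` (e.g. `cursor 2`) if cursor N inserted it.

After op 1 (insert('z')): buffer="wwvpzjzjgf" (len 10), cursors c1@5 c2@7, authorship ....1.2...
After op 2 (delete): buffer="wwvpjjgf" (len 8), cursors c1@4 c2@5, authorship ........
After op 3 (insert('x')): buffer="wwvpxjxjgf" (len 10), cursors c1@5 c2@7, authorship ....1.2...
After op 4 (insert('i')): buffer="wwvpxijxijgf" (len 12), cursors c1@6 c2@9, authorship ....11.22...
Authorship (.=original, N=cursor N): . . . . 1 1 . 2 2 . . .
Index 4: author = 1

Answer: cursor 1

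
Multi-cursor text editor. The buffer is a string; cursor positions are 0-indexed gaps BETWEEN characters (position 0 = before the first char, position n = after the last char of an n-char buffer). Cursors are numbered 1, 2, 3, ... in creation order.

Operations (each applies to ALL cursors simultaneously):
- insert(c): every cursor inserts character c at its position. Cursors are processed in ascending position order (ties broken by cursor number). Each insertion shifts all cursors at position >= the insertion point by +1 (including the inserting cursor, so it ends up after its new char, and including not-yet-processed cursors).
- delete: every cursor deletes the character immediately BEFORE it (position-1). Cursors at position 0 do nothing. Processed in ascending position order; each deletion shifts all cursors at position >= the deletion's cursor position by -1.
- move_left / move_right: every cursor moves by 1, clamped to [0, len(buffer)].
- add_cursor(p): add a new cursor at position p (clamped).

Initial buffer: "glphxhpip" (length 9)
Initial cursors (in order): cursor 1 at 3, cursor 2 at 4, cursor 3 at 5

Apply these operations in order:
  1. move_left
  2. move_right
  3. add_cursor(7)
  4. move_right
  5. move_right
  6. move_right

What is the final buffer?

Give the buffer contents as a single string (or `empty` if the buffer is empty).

After op 1 (move_left): buffer="glphxhpip" (len 9), cursors c1@2 c2@3 c3@4, authorship .........
After op 2 (move_right): buffer="glphxhpip" (len 9), cursors c1@3 c2@4 c3@5, authorship .........
After op 3 (add_cursor(7)): buffer="glphxhpip" (len 9), cursors c1@3 c2@4 c3@5 c4@7, authorship .........
After op 4 (move_right): buffer="glphxhpip" (len 9), cursors c1@4 c2@5 c3@6 c4@8, authorship .........
After op 5 (move_right): buffer="glphxhpip" (len 9), cursors c1@5 c2@6 c3@7 c4@9, authorship .........
After op 6 (move_right): buffer="glphxhpip" (len 9), cursors c1@6 c2@7 c3@8 c4@9, authorship .........

Answer: glphxhpip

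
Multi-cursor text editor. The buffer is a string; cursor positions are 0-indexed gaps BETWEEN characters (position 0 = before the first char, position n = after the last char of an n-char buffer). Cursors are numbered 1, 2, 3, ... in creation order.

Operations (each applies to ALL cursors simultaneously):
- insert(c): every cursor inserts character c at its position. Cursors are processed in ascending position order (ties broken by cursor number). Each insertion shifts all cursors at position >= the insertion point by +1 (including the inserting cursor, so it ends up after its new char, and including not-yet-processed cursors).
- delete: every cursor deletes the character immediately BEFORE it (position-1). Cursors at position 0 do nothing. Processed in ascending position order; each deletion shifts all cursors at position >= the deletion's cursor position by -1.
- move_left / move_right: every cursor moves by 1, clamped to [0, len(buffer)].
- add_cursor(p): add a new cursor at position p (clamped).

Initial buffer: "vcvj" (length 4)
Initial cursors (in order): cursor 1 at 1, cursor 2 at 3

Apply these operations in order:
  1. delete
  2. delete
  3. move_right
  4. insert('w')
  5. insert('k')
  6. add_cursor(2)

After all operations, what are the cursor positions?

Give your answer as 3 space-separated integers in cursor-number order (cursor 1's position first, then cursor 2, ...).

Answer: 5 5 2

Derivation:
After op 1 (delete): buffer="cj" (len 2), cursors c1@0 c2@1, authorship ..
After op 2 (delete): buffer="j" (len 1), cursors c1@0 c2@0, authorship .
After op 3 (move_right): buffer="j" (len 1), cursors c1@1 c2@1, authorship .
After op 4 (insert('w')): buffer="jww" (len 3), cursors c1@3 c2@3, authorship .12
After op 5 (insert('k')): buffer="jwwkk" (len 5), cursors c1@5 c2@5, authorship .1212
After op 6 (add_cursor(2)): buffer="jwwkk" (len 5), cursors c3@2 c1@5 c2@5, authorship .1212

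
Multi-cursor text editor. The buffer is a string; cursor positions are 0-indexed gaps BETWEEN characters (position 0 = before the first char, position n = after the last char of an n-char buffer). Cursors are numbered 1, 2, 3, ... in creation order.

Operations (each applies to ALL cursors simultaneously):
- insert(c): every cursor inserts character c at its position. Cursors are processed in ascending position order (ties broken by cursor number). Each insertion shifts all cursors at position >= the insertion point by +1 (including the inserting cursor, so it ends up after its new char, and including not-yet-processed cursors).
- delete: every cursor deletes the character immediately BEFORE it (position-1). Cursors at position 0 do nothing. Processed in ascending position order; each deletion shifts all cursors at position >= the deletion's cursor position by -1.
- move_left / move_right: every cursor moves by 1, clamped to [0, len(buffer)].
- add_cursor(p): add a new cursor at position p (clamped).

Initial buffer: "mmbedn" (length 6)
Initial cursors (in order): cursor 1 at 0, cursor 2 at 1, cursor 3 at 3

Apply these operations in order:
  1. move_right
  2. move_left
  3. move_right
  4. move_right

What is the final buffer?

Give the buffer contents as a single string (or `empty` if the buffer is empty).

After op 1 (move_right): buffer="mmbedn" (len 6), cursors c1@1 c2@2 c3@4, authorship ......
After op 2 (move_left): buffer="mmbedn" (len 6), cursors c1@0 c2@1 c3@3, authorship ......
After op 3 (move_right): buffer="mmbedn" (len 6), cursors c1@1 c2@2 c3@4, authorship ......
After op 4 (move_right): buffer="mmbedn" (len 6), cursors c1@2 c2@3 c3@5, authorship ......

Answer: mmbedn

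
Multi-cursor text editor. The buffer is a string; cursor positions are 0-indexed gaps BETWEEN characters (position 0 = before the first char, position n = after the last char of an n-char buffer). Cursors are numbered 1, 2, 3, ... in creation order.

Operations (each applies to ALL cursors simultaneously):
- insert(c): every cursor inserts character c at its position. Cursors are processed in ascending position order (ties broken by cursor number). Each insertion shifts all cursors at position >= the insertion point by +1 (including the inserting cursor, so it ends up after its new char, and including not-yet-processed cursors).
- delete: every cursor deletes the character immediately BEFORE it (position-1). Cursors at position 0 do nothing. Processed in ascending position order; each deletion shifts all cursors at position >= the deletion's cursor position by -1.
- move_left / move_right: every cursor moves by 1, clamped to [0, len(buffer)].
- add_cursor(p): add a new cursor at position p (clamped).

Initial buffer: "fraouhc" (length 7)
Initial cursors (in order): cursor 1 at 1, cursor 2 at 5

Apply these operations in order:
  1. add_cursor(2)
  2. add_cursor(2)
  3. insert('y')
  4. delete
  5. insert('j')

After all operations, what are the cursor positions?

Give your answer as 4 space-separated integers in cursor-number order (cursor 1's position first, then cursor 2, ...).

Answer: 2 9 5 5

Derivation:
After op 1 (add_cursor(2)): buffer="fraouhc" (len 7), cursors c1@1 c3@2 c2@5, authorship .......
After op 2 (add_cursor(2)): buffer="fraouhc" (len 7), cursors c1@1 c3@2 c4@2 c2@5, authorship .......
After op 3 (insert('y')): buffer="fyryyaouyhc" (len 11), cursors c1@2 c3@5 c4@5 c2@9, authorship .1.34...2..
After op 4 (delete): buffer="fraouhc" (len 7), cursors c1@1 c3@2 c4@2 c2@5, authorship .......
After op 5 (insert('j')): buffer="fjrjjaoujhc" (len 11), cursors c1@2 c3@5 c4@5 c2@9, authorship .1.34...2..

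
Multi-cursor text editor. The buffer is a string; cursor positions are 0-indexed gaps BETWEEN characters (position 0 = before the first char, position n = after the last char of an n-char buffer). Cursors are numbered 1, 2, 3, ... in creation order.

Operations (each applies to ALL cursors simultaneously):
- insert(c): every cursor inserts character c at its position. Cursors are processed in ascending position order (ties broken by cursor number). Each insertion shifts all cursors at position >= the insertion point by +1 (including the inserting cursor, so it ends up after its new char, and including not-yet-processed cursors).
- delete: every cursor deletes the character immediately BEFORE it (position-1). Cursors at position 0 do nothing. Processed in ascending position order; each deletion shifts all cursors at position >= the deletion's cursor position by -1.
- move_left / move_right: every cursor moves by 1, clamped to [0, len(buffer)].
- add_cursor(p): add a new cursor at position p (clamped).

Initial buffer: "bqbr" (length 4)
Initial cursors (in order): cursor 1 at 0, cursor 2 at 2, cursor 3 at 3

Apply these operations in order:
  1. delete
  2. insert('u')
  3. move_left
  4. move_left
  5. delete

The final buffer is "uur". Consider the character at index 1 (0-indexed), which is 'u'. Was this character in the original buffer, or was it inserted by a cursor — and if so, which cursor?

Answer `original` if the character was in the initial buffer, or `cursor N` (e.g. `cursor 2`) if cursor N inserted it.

After op 1 (delete): buffer="br" (len 2), cursors c1@0 c2@1 c3@1, authorship ..
After op 2 (insert('u')): buffer="ubuur" (len 5), cursors c1@1 c2@4 c3@4, authorship 1.23.
After op 3 (move_left): buffer="ubuur" (len 5), cursors c1@0 c2@3 c3@3, authorship 1.23.
After op 4 (move_left): buffer="ubuur" (len 5), cursors c1@0 c2@2 c3@2, authorship 1.23.
After op 5 (delete): buffer="uur" (len 3), cursors c1@0 c2@0 c3@0, authorship 23.
Authorship (.=original, N=cursor N): 2 3 .
Index 1: author = 3

Answer: cursor 3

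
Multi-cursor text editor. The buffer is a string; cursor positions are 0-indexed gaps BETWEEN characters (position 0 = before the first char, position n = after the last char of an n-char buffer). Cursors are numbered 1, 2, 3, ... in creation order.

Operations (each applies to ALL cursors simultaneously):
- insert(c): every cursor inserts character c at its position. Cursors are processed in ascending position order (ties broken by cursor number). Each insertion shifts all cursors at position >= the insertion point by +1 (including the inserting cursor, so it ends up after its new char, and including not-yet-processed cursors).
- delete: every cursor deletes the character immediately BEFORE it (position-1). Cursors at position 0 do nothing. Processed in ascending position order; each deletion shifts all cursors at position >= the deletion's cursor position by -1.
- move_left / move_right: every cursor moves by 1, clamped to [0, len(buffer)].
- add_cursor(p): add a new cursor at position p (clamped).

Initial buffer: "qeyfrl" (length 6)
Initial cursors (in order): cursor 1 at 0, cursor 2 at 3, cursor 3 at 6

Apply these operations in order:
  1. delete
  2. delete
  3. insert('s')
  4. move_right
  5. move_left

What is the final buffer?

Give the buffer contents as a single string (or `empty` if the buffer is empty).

Answer: sqsfs

Derivation:
After op 1 (delete): buffer="qefr" (len 4), cursors c1@0 c2@2 c3@4, authorship ....
After op 2 (delete): buffer="qf" (len 2), cursors c1@0 c2@1 c3@2, authorship ..
After op 3 (insert('s')): buffer="sqsfs" (len 5), cursors c1@1 c2@3 c3@5, authorship 1.2.3
After op 4 (move_right): buffer="sqsfs" (len 5), cursors c1@2 c2@4 c3@5, authorship 1.2.3
After op 5 (move_left): buffer="sqsfs" (len 5), cursors c1@1 c2@3 c3@4, authorship 1.2.3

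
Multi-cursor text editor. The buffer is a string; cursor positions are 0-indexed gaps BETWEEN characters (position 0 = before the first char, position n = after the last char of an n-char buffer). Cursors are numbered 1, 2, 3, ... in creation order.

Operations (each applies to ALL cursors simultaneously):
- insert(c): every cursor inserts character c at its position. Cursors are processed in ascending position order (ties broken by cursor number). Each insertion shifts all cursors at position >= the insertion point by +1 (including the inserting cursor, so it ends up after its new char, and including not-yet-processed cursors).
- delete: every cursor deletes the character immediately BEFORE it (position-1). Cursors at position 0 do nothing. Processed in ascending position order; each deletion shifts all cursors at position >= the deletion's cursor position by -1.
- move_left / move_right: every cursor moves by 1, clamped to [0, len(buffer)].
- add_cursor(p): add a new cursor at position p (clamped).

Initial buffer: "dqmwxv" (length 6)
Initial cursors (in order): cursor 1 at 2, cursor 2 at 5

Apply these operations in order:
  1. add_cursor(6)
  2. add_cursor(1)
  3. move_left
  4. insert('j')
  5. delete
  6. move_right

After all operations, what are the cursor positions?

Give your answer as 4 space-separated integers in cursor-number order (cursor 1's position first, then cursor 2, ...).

After op 1 (add_cursor(6)): buffer="dqmwxv" (len 6), cursors c1@2 c2@5 c3@6, authorship ......
After op 2 (add_cursor(1)): buffer="dqmwxv" (len 6), cursors c4@1 c1@2 c2@5 c3@6, authorship ......
After op 3 (move_left): buffer="dqmwxv" (len 6), cursors c4@0 c1@1 c2@4 c3@5, authorship ......
After op 4 (insert('j')): buffer="jdjqmwjxjv" (len 10), cursors c4@1 c1@3 c2@7 c3@9, authorship 4.1...2.3.
After op 5 (delete): buffer="dqmwxv" (len 6), cursors c4@0 c1@1 c2@4 c3@5, authorship ......
After op 6 (move_right): buffer="dqmwxv" (len 6), cursors c4@1 c1@2 c2@5 c3@6, authorship ......

Answer: 2 5 6 1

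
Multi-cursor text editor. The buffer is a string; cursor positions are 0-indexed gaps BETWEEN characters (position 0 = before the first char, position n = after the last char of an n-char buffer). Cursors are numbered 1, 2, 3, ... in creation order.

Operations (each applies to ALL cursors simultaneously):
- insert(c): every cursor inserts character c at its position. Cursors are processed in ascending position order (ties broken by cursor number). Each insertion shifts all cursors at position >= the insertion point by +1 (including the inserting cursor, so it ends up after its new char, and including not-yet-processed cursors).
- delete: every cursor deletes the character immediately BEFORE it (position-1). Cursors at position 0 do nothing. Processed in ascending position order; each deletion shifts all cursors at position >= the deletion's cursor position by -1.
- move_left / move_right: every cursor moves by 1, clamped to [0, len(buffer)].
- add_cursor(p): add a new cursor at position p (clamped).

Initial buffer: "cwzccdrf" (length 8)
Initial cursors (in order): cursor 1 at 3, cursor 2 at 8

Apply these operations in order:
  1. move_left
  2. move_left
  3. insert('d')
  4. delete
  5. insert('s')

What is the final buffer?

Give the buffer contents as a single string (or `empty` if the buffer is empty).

After op 1 (move_left): buffer="cwzccdrf" (len 8), cursors c1@2 c2@7, authorship ........
After op 2 (move_left): buffer="cwzccdrf" (len 8), cursors c1@1 c2@6, authorship ........
After op 3 (insert('d')): buffer="cdwzccddrf" (len 10), cursors c1@2 c2@8, authorship .1.....2..
After op 4 (delete): buffer="cwzccdrf" (len 8), cursors c1@1 c2@6, authorship ........
After op 5 (insert('s')): buffer="cswzccdsrf" (len 10), cursors c1@2 c2@8, authorship .1.....2..

Answer: cswzccdsrf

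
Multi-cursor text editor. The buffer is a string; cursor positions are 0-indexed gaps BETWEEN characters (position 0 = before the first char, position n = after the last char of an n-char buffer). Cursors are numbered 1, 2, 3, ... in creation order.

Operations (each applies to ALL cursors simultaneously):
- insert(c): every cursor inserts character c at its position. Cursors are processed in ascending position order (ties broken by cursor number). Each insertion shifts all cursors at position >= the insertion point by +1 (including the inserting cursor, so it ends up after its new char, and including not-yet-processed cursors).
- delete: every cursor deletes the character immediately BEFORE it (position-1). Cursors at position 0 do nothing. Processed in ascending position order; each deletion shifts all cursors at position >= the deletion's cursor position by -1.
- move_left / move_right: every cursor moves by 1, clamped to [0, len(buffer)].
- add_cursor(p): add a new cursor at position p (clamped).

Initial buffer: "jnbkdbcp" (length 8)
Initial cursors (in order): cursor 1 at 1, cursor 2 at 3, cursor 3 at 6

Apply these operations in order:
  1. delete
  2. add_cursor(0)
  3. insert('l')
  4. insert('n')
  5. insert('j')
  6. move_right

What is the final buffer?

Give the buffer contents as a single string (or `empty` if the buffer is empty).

After op 1 (delete): buffer="nkdcp" (len 5), cursors c1@0 c2@1 c3@3, authorship .....
After op 2 (add_cursor(0)): buffer="nkdcp" (len 5), cursors c1@0 c4@0 c2@1 c3@3, authorship .....
After op 3 (insert('l')): buffer="llnlkdlcp" (len 9), cursors c1@2 c4@2 c2@4 c3@7, authorship 14.2..3..
After op 4 (insert('n')): buffer="llnnnlnkdlncp" (len 13), cursors c1@4 c4@4 c2@7 c3@11, authorship 1414.22..33..
After op 5 (insert('j')): buffer="llnnjjnlnjkdlnjcp" (len 17), cursors c1@6 c4@6 c2@10 c3@15, authorship 141414.222..333..
After op 6 (move_right): buffer="llnnjjnlnjkdlnjcp" (len 17), cursors c1@7 c4@7 c2@11 c3@16, authorship 141414.222..333..

Answer: llnnjjnlnjkdlnjcp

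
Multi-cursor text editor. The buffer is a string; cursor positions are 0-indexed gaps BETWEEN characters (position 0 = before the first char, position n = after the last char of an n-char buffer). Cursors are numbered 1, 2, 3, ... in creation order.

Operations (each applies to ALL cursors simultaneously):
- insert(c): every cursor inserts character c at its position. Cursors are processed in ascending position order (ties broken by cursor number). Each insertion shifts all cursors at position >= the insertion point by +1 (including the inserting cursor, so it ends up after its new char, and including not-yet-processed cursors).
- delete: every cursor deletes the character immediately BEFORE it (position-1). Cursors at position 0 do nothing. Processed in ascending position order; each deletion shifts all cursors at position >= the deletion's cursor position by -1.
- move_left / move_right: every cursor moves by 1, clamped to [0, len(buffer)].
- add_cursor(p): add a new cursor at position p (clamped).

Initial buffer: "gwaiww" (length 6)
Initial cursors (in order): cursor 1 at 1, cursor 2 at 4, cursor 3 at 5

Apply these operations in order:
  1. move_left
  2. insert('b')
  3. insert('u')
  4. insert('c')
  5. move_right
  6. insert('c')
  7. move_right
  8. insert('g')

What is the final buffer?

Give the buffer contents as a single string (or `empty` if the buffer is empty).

Answer: bucgcwgabucicbgucwcwg

Derivation:
After op 1 (move_left): buffer="gwaiww" (len 6), cursors c1@0 c2@3 c3@4, authorship ......
After op 2 (insert('b')): buffer="bgwabibww" (len 9), cursors c1@1 c2@5 c3@7, authorship 1...2.3..
After op 3 (insert('u')): buffer="bugwabuibuww" (len 12), cursors c1@2 c2@7 c3@10, authorship 11...22.33..
After op 4 (insert('c')): buffer="bucgwabucibucww" (len 15), cursors c1@3 c2@9 c3@13, authorship 111...222.333..
After op 5 (move_right): buffer="bucgwabucibucww" (len 15), cursors c1@4 c2@10 c3@14, authorship 111...222.333..
After op 6 (insert('c')): buffer="bucgcwabucicbucwcw" (len 18), cursors c1@5 c2@12 c3@17, authorship 111.1..222.2333.3.
After op 7 (move_right): buffer="bucgcwabucicbucwcw" (len 18), cursors c1@6 c2@13 c3@18, authorship 111.1..222.2333.3.
After op 8 (insert('g')): buffer="bucgcwgabucicbgucwcwg" (len 21), cursors c1@7 c2@15 c3@21, authorship 111.1.1.222.23233.3.3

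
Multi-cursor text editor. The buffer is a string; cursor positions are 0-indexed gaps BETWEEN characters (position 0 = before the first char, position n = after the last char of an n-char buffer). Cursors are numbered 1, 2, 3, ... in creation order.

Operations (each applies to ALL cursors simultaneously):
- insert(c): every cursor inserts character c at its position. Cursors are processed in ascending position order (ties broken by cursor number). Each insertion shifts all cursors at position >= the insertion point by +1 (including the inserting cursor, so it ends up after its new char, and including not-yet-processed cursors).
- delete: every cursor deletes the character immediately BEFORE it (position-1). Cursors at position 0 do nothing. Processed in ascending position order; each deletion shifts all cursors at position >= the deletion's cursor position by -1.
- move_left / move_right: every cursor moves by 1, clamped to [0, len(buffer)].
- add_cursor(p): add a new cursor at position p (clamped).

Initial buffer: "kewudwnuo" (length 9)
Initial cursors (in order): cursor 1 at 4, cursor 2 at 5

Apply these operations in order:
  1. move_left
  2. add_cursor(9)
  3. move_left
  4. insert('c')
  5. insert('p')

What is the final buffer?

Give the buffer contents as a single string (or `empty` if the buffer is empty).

After op 1 (move_left): buffer="kewudwnuo" (len 9), cursors c1@3 c2@4, authorship .........
After op 2 (add_cursor(9)): buffer="kewudwnuo" (len 9), cursors c1@3 c2@4 c3@9, authorship .........
After op 3 (move_left): buffer="kewudwnuo" (len 9), cursors c1@2 c2@3 c3@8, authorship .........
After op 4 (insert('c')): buffer="kecwcudwnuco" (len 12), cursors c1@3 c2@5 c3@11, authorship ..1.2.....3.
After op 5 (insert('p')): buffer="kecpwcpudwnucpo" (len 15), cursors c1@4 c2@7 c3@14, authorship ..11.22.....33.

Answer: kecpwcpudwnucpo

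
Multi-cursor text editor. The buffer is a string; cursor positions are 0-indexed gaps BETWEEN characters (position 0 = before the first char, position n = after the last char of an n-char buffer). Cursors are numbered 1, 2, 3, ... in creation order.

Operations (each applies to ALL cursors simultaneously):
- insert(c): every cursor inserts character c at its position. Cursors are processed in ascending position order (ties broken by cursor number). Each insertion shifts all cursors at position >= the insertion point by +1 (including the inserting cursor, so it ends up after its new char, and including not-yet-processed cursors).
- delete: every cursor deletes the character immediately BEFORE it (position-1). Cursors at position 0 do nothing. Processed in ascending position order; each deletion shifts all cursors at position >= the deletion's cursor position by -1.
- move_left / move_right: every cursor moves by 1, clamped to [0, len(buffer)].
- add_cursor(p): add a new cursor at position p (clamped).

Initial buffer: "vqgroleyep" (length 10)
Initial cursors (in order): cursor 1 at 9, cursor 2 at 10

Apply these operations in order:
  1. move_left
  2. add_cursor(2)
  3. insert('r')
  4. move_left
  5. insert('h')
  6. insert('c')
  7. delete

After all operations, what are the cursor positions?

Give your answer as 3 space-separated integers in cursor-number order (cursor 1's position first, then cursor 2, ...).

After op 1 (move_left): buffer="vqgroleyep" (len 10), cursors c1@8 c2@9, authorship ..........
After op 2 (add_cursor(2)): buffer="vqgroleyep" (len 10), cursors c3@2 c1@8 c2@9, authorship ..........
After op 3 (insert('r')): buffer="vqrgroleyrerp" (len 13), cursors c3@3 c1@10 c2@12, authorship ..3......1.2.
After op 4 (move_left): buffer="vqrgroleyrerp" (len 13), cursors c3@2 c1@9 c2@11, authorship ..3......1.2.
After op 5 (insert('h')): buffer="vqhrgroleyhrehrp" (len 16), cursors c3@3 c1@11 c2@14, authorship ..33......11.22.
After op 6 (insert('c')): buffer="vqhcrgroleyhcrehcrp" (len 19), cursors c3@4 c1@13 c2@17, authorship ..333......111.222.
After op 7 (delete): buffer="vqhrgroleyhrehrp" (len 16), cursors c3@3 c1@11 c2@14, authorship ..33......11.22.

Answer: 11 14 3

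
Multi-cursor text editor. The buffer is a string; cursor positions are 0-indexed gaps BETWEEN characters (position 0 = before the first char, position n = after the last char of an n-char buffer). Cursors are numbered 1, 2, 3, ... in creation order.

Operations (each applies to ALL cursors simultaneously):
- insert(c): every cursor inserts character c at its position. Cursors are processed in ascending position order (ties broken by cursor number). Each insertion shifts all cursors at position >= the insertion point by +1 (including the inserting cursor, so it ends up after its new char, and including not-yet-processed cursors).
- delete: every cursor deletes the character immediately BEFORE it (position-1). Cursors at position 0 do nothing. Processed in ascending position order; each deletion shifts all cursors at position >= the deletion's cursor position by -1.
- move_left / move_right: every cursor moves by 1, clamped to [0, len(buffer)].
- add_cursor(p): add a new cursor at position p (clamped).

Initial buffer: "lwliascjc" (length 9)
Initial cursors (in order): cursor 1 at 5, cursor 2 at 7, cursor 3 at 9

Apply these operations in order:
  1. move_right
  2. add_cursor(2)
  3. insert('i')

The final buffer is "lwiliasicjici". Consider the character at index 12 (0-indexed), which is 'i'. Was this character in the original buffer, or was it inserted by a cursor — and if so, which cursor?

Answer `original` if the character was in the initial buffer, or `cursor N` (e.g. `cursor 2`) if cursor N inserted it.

Answer: cursor 3

Derivation:
After op 1 (move_right): buffer="lwliascjc" (len 9), cursors c1@6 c2@8 c3@9, authorship .........
After op 2 (add_cursor(2)): buffer="lwliascjc" (len 9), cursors c4@2 c1@6 c2@8 c3@9, authorship .........
After op 3 (insert('i')): buffer="lwiliasicjici" (len 13), cursors c4@3 c1@8 c2@11 c3@13, authorship ..4....1..2.3
Authorship (.=original, N=cursor N): . . 4 . . . . 1 . . 2 . 3
Index 12: author = 3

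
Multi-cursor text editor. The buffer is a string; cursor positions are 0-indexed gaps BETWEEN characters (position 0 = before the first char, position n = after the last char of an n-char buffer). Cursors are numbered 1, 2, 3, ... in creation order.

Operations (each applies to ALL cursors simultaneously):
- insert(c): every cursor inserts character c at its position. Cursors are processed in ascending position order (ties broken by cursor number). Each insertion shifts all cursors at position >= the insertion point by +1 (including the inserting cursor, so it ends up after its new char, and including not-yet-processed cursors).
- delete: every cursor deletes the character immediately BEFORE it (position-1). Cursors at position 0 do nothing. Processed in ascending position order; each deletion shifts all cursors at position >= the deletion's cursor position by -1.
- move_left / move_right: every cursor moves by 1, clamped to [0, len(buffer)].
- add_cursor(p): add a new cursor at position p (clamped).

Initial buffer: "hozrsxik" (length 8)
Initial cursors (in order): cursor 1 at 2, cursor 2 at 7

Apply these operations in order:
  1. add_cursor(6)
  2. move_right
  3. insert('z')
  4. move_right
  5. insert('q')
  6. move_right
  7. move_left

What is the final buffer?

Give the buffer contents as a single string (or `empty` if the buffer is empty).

Answer: hozzrqsxizkqzq

Derivation:
After op 1 (add_cursor(6)): buffer="hozrsxik" (len 8), cursors c1@2 c3@6 c2@7, authorship ........
After op 2 (move_right): buffer="hozrsxik" (len 8), cursors c1@3 c3@7 c2@8, authorship ........
After op 3 (insert('z')): buffer="hozzrsxizkz" (len 11), cursors c1@4 c3@9 c2@11, authorship ...1....3.2
After op 4 (move_right): buffer="hozzrsxizkz" (len 11), cursors c1@5 c3@10 c2@11, authorship ...1....3.2
After op 5 (insert('q')): buffer="hozzrqsxizkqzq" (len 14), cursors c1@6 c3@12 c2@14, authorship ...1.1...3.322
After op 6 (move_right): buffer="hozzrqsxizkqzq" (len 14), cursors c1@7 c3@13 c2@14, authorship ...1.1...3.322
After op 7 (move_left): buffer="hozzrqsxizkqzq" (len 14), cursors c1@6 c3@12 c2@13, authorship ...1.1...3.322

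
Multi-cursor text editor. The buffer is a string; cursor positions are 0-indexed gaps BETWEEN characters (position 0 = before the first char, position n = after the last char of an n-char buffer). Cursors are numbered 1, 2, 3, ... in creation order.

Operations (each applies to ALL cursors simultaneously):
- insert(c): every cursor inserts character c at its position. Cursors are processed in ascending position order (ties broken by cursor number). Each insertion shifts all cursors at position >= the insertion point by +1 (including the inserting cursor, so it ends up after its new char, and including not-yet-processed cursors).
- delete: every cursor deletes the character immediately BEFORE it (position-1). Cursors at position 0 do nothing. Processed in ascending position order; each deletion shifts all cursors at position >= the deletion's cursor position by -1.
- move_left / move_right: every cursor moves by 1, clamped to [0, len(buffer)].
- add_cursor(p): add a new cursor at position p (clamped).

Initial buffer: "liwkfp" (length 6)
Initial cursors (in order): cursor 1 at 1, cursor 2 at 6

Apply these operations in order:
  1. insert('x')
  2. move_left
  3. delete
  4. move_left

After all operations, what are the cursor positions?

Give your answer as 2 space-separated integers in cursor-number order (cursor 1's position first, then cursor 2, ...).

Answer: 0 4

Derivation:
After op 1 (insert('x')): buffer="lxiwkfpx" (len 8), cursors c1@2 c2@8, authorship .1.....2
After op 2 (move_left): buffer="lxiwkfpx" (len 8), cursors c1@1 c2@7, authorship .1.....2
After op 3 (delete): buffer="xiwkfx" (len 6), cursors c1@0 c2@5, authorship 1....2
After op 4 (move_left): buffer="xiwkfx" (len 6), cursors c1@0 c2@4, authorship 1....2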